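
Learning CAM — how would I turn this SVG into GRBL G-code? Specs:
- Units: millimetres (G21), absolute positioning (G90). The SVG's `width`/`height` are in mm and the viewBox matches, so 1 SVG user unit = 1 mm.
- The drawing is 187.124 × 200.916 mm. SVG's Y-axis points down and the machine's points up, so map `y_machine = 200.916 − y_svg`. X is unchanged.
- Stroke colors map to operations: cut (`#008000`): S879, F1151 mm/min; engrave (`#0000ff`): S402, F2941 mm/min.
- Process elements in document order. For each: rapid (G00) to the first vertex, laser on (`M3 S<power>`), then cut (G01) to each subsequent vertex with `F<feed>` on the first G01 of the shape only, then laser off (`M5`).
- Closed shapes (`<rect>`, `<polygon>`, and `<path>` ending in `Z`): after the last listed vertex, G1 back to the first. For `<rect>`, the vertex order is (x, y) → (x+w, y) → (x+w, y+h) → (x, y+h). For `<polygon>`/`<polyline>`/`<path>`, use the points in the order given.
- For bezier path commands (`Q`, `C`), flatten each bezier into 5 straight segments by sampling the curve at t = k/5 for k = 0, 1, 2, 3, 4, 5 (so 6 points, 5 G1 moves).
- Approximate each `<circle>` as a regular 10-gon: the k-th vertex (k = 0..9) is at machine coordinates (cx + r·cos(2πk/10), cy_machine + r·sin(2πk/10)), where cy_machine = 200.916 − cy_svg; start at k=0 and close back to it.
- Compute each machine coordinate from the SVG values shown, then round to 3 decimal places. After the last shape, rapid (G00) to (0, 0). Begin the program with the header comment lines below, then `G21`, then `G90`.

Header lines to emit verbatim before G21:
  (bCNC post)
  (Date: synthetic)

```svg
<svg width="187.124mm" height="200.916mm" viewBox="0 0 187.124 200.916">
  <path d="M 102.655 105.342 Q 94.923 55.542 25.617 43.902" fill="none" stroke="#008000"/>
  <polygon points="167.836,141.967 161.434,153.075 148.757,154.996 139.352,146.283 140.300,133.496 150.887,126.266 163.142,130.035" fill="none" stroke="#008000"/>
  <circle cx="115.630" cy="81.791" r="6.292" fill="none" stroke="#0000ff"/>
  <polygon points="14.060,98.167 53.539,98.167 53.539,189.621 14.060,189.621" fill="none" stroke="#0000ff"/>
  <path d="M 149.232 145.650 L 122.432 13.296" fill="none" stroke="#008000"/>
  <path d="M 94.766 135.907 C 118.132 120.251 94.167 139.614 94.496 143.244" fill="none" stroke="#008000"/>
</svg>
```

(bCNC post)
(Date: synthetic)
G21
G90
G00 X102.655 Y95.574
M3 S879
G01 X97.099 Y113.968 F1151
G01 X86.618 Y129.308
G01 X71.210 Y141.596
G01 X50.876 Y150.832
G01 X25.617 Y157.014
M5
G00 X167.836 Y58.949
M3 S879
G01 X161.434 Y47.841 F1151
G01 X148.757 Y45.920
G01 X139.352 Y54.633
G01 X140.300 Y67.420
G01 X150.887 Y74.650
G01 X163.142 Y70.881
G01 X167.836 Y58.949
M5
G00 X121.922 Y119.125
M3 S402
G01 X120.720 Y122.823 F2941
G01 X117.574 Y125.109
G01 X113.686 Y125.109
G01 X110.540 Y122.823
G01 X109.338 Y119.125
G01 X110.540 Y115.427
G01 X113.686 Y113.141
G01 X117.574 Y113.141
G01 X120.720 Y115.427
G01 X121.922 Y119.125
M5
G00 X14.060 Y102.749
M3 S402
G01 X53.539 Y102.749 F2941
G01 X53.539 Y11.295
G01 X14.060 Y11.295
G01 X14.060 Y102.749
M5
G00 X149.232 Y55.266
M3 S879
G01 X122.432 Y187.620 F1151
M5
G00 X94.766 Y65.009
M3 S879
G01 X103.679 Y70.606 F1151
G01 X104.670 Y70.235
G01 X101.178 Y66.332
G01 X96.641 Y61.332
G01 X94.496 Y57.672
M5
G00 X0.000 Y0.000

viewBox `0 0 187.124 200.916` with mm width/height → 1 unit = 1 mm. Flip: y_m = 200.916 − y_svg.

**Shape 1** — `<path>` quadratic bezier, stroke `#008000` → cut (S879, F1151). Control points (SVG): P0=(102.655,105.342), P1=(94.923,55.542), P2=(25.617,43.902); sampled at t=k/5. Machine vertices: (102.655,95.574) → (97.099,113.968) → (86.618,129.308) → (71.210,141.596) → (50.876,150.832) → (25.617,157.014). Open path.

**Shape 2** — `<polygon>` regular polygon, stroke `#008000` → cut (S879, F1151). Machine vertices: (167.836,58.949) → (161.434,47.841) → (148.757,45.920) → (139.352,54.633) → (140.300,67.420) → (150.887,74.650) → (163.142,70.881) → (167.836,58.949). Closed: final G1 returns to the first vertex.

**Shape 3** — `<circle>` circle, stroke `#0000ff` → engrave (S402, F2941). Machine vertices: (121.922,119.125) → (120.720,122.823) → (117.574,125.109) → (113.686,125.109) → (110.540,122.823) → (109.338,119.125) → (110.540,115.427) → (113.686,113.141) → (117.574,113.141) → (120.720,115.427) → (121.922,119.125). Closed: final G1 returns to the first vertex.

**Shape 4** — `<polygon>` rectangle, stroke `#0000ff` → engrave (S402, F2941). Machine vertices: (14.060,102.749) → (53.539,102.749) → (53.539,11.295) → (14.060,11.295) → (14.060,102.749). Closed: final G1 returns to the first vertex.

**Shape 5** — `<path>` line segment, stroke `#008000` → cut (S879, F1151). Machine vertices: (149.232,55.266) → (122.432,187.620). Open path.

**Shape 6** — `<path>` cubic bezier, stroke `#008000` → cut (S879, F1151). Control points (SVG): P0=(94.766,135.907), P1=(118.132,120.251), P2=(94.167,139.614), P3=(94.496,143.244); sampled at t=k/5. Machine vertices: (94.766,65.009) → (103.679,70.606) → (104.670,70.235) → (101.178,66.332) → (96.641,61.332) → (94.496,57.672). Open path.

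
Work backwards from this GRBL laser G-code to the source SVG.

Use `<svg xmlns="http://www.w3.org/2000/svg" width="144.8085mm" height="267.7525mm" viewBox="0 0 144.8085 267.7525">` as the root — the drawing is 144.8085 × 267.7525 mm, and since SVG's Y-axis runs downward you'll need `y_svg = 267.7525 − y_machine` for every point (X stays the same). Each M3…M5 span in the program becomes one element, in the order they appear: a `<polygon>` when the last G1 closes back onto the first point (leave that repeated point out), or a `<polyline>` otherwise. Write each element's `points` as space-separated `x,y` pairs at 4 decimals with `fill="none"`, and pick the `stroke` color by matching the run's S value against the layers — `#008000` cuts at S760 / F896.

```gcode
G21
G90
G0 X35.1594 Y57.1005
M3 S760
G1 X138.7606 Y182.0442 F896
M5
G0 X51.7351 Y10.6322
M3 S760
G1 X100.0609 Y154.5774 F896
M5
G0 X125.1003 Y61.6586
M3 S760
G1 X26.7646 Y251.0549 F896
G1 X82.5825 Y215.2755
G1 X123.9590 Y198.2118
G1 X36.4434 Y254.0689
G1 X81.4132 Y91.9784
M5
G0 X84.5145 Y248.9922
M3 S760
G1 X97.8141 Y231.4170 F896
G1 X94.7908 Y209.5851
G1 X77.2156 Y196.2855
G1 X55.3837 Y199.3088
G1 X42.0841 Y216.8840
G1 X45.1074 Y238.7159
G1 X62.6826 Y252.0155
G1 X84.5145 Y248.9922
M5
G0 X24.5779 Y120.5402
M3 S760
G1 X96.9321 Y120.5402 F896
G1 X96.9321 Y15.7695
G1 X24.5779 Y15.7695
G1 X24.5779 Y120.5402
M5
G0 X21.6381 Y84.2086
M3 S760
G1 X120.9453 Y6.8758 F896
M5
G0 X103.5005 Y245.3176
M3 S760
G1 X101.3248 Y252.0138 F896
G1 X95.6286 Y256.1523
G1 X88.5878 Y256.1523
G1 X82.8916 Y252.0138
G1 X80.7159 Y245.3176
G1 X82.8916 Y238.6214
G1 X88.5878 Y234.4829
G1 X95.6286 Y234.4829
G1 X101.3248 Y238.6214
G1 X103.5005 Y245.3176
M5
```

<svg xmlns="http://www.w3.org/2000/svg" width="144.8085mm" height="267.7525mm" viewBox="0 0 144.8085 267.7525">
  <polyline points="35.1594,210.6520 138.7606,85.7083" fill="none" stroke="#008000"/>
  <polyline points="51.7351,257.1203 100.0609,113.1751" fill="none" stroke="#008000"/>
  <polyline points="125.1003,206.0939 26.7646,16.6976 82.5825,52.4770 123.9590,69.5407 36.4434,13.6836 81.4132,175.7741" fill="none" stroke="#008000"/>
  <polygon points="84.5145,18.7603 97.8141,36.3355 94.7908,58.1674 77.2156,71.4670 55.3837,68.4437 42.0841,50.8685 45.1074,29.0366 62.6826,15.7370" fill="none" stroke="#008000"/>
  <polygon points="24.5779,147.2123 96.9321,147.2123 96.9321,251.9830 24.5779,251.9830" fill="none" stroke="#008000"/>
  <polyline points="21.6381,183.5439 120.9453,260.8767" fill="none" stroke="#008000"/>
  <polygon points="103.5005,22.4349 101.3248,15.7387 95.6286,11.6002 88.5878,11.6002 82.8916,15.7387 80.7159,22.4349 82.8916,29.1311 88.5878,33.2696 95.6286,33.2696 101.3248,29.1311" fill="none" stroke="#008000"/>
</svg>

y_svg = 267.7525 − y_m. Every run uses S760, so all elements get stroke `#008000` (cut).

[1] open run; points: 35.1594,210.6520 138.7606,85.7083

[2] open run; points: 51.7351,257.1203 100.0609,113.1751

[3] open run; points: 125.1003,206.0939 26.7646,16.6976 82.5825,52.4770 123.9590,69.5407 36.4434,13.6836 81.4132,175.7741

[4] closed run; points: 84.5145,18.7603 97.8141,36.3355 94.7908,58.1674 77.2156,71.4670 55.3837,68.4437 42.0841,50.8685 45.1074,29.0366 62.6826,15.7370

[5] closed run; points: 24.5779,147.2123 96.9321,147.2123 96.9321,251.9830 24.5779,251.9830

[6] open run; points: 21.6381,183.5439 120.9453,260.8767

[7] closed run; points: 103.5005,22.4349 101.3248,15.7387 95.6286,11.6002 88.5878,11.6002 82.8916,15.7387 80.7159,22.4349 82.8916,29.1311 88.5878,33.2696 95.6286,33.2696 101.3248,29.1311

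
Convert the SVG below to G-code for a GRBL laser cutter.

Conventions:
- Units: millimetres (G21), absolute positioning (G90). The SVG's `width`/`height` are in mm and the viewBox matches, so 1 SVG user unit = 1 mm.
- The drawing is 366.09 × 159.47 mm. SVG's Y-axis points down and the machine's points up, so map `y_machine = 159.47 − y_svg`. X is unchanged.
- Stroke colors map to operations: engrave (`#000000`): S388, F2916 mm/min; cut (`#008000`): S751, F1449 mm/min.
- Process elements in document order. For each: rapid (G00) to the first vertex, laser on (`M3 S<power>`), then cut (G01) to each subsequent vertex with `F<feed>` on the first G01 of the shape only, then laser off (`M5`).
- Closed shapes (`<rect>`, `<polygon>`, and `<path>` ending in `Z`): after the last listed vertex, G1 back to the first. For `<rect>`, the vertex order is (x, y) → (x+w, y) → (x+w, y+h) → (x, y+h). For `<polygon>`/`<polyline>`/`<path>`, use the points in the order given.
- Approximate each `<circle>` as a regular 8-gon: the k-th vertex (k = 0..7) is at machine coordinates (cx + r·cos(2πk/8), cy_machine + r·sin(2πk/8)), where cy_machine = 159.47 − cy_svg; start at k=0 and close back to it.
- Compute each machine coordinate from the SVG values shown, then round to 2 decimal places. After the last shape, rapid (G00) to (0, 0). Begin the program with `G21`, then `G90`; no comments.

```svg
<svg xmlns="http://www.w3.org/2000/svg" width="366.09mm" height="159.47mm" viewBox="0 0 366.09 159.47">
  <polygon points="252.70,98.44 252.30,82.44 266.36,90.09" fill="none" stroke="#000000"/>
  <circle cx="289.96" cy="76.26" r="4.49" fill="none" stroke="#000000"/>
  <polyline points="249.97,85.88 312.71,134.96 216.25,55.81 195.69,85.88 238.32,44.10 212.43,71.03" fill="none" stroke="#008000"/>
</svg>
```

G21
G90
G00 X252.70 Y61.03
M3 S388
G01 X252.30 Y77.03 F2916
G01 X266.36 Y69.38
G01 X252.70 Y61.03
M5
G00 X294.45 Y83.21
M3 S388
G01 X293.13 Y86.38 F2916
G01 X289.96 Y87.70
G01 X286.79 Y86.38
G01 X285.47 Y83.21
G01 X286.79 Y80.04
G01 X289.96 Y78.72
G01 X293.13 Y80.04
G01 X294.45 Y83.21
M5
G00 X249.97 Y73.59
M3 S751
G01 X312.71 Y24.51 F1449
G01 X216.25 Y103.66
G01 X195.69 Y73.59
G01 X238.32 Y115.37
G01 X212.43 Y88.44
M5
G00 X0.00 Y0.00

Since the viewBox matches the mm dimensions, user units are millimetres directly. The only transform is the Y-flip y_m = 159.47 − y_svg.

Shape 1 is a regular polygon drawn with `<polygon>`. Its stroke #000000 means engrave at S388, F2916. After flipping Y the toolpath is (252.70,61.03) → (252.30,77.03) → (266.36,69.38) → (252.70,61.03), returning to the start.

Shape 2 is a circle drawn with `<circle>`. Its stroke #000000 means engrave at S388, F2916. After flipping Y the toolpath is (294.45,83.21) → (293.13,86.38) → (289.96,87.70) → (286.79,86.38) → (285.47,83.21) → (286.79,80.04) → (289.96,78.72) → (293.13,80.04) → (294.45,83.21), returning to the start.

Shape 3 is a open polyline drawn with `<polyline>`. Its stroke #008000 means cut at S751, F1449. After flipping Y the toolpath is (249.97,73.59) → (312.71,24.51) → (216.25,103.66) → (195.69,73.59) → (238.32,115.37) → (212.43,88.44).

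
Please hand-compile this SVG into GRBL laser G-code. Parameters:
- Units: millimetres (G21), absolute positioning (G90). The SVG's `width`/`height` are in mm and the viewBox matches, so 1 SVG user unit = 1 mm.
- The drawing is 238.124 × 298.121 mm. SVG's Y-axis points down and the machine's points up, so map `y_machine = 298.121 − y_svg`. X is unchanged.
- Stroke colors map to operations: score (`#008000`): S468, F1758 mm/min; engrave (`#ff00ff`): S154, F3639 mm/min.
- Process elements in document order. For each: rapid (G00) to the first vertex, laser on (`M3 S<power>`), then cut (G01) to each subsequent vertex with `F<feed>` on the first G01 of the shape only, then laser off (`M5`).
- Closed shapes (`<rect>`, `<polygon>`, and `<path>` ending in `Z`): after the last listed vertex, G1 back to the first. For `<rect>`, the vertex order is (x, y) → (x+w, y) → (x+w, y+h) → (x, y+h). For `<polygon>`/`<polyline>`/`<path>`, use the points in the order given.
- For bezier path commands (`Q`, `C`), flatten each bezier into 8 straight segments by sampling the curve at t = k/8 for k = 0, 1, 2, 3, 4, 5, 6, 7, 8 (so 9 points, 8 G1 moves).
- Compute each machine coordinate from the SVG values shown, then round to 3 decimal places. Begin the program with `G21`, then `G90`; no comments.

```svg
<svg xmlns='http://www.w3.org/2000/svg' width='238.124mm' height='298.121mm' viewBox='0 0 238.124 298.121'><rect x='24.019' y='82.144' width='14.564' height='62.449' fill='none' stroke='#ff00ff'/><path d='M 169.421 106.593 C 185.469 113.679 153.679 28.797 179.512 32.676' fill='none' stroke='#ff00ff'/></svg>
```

viewBox `0 0 238.124 298.121` with mm width/height → 1 unit = 1 mm. Flip: y_m = 298.121 − y_svg.

**Shape 1** — `<rect>` rectangle, stroke `#ff00ff` → engrave (S154, F3639). Machine vertices: (24.019,215.977) → (38.583,215.977) → (38.583,153.528) → (24.019,153.528) → (24.019,215.977). Closed: final G1 returns to the first vertex.

**Shape 2** — `<path>` cubic bezier, stroke `#ff00ff` → engrave (S154, F3639). Control points (SVG): P0=(169.421,106.593), P1=(185.469,113.679), P2=(153.679,28.797), P3=(179.512,32.676); sampled at t=k/8. Machine vertices: (169.421,191.528) → (173.403,192.829) → (174.135,200.634) → (172.855,212.825) → (170.797,227.284) → (169.198,241.893) → (169.294,254.535) → (172.320,263.092) → (179.512,265.445). Open path.

G21
G90
G00 X24.019 Y215.977
M3 S154
G01 X38.583 Y215.977 F3639
G01 X38.583 Y153.528
G01 X24.019 Y153.528
G01 X24.019 Y215.977
M5
G00 X169.421 Y191.528
M3 S154
G01 X173.403 Y192.829 F3639
G01 X174.135 Y200.634
G01 X172.855 Y212.825
G01 X170.797 Y227.284
G01 X169.198 Y241.893
G01 X169.294 Y254.535
G01 X172.320 Y263.092
G01 X179.512 Y265.445
M5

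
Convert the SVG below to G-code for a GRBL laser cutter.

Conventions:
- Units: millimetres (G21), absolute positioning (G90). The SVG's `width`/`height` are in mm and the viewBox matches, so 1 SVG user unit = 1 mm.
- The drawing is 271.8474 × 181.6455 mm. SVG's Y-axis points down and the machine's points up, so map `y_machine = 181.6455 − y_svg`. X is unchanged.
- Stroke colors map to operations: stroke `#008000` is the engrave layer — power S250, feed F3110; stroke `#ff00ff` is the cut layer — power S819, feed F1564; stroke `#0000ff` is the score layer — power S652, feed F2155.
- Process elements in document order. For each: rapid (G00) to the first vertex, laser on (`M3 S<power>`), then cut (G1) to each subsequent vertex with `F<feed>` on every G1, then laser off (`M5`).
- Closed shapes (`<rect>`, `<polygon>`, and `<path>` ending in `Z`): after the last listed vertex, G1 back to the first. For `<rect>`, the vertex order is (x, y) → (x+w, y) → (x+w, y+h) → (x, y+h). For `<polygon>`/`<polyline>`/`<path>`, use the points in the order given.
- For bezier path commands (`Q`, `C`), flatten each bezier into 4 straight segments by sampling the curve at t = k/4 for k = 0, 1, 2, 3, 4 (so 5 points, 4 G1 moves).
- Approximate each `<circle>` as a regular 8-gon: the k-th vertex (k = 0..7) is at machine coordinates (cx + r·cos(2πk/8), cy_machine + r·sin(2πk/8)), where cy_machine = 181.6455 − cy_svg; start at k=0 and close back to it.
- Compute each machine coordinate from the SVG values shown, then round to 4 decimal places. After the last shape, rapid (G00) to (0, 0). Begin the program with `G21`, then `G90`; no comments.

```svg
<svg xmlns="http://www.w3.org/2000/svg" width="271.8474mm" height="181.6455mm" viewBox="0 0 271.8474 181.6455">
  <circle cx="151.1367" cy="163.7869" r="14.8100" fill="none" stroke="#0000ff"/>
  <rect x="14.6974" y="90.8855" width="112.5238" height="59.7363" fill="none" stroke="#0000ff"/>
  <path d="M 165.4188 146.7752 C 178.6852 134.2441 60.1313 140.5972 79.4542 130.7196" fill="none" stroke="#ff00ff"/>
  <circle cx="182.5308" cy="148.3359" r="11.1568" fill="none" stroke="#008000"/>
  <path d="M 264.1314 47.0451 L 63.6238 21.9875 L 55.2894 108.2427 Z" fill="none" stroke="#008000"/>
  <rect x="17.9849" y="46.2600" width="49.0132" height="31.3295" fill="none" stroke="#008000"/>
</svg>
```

1 u = 1 mm; y_m = 181.6455 − y.

[1] `<circle>` circle, #0000ff→score S652 F2155: (165.9467,17.8586) → (161.6090,28.3309) → (151.1367,32.6686) → (140.6644,28.3309) → (136.3267,17.8586) → (140.6644,7.3863) → (151.1367,3.0486) → (161.6090,7.3863) → (165.9467,17.8586) (closed)

[2] `<rect>` rectangle, #0000ff→score S652 F2155: (14.6974,90.7600) → (127.2212,90.7600) → (127.2212,31.0237) → (14.6974,31.0237) → (14.6974,90.7600) (closed)

[3] `<path>` cubic bezier, #ff00ff→cut S819 F1564: (165.4188,34.8703) → (154.8663,41.2765) → (120.1653,43.8932) → (86.5999,46.0123) → (79.4542,50.9259)

[4] `<circle>` circle, #008000→engrave S250 F3110: (193.6876,33.3096) → (190.4198,41.1986) → (182.5308,44.4664) → (174.6418,41.1986) → (171.3740,33.3096) → (174.6418,25.4206) → (182.5308,22.1528) → (190.4198,25.4206) → (193.6876,33.3096) (closed)

[5] `<path>` closed polygon, #008000→engrave S250 F3110: (264.1314,134.6004) → (63.6238,159.6580) → (55.2894,73.4028) → (264.1314,134.6004) (closed)

[6] `<rect>` rectangle, #008000→engrave S250 F3110: (17.9849,135.3855) → (66.9981,135.3855) → (66.9981,104.0560) → (17.9849,104.0560) → (17.9849,135.3855) (closed)

G21
G90
G00 X165.9467 Y17.8586
M3 S652
G1 X161.6090 Y28.3309 F2155
G1 X151.1367 Y32.6686 F2155
G1 X140.6644 Y28.3309 F2155
G1 X136.3267 Y17.8586 F2155
G1 X140.6644 Y7.3863 F2155
G1 X151.1367 Y3.0486 F2155
G1 X161.6090 Y7.3863 F2155
G1 X165.9467 Y17.8586 F2155
M5
G00 X14.6974 Y90.7600
M3 S652
G1 X127.2212 Y90.7600 F2155
G1 X127.2212 Y31.0237 F2155
G1 X14.6974 Y31.0237 F2155
G1 X14.6974 Y90.7600 F2155
M5
G00 X165.4188 Y34.8703
M3 S819
G1 X154.8663 Y41.2765 F1564
G1 X120.1653 Y43.8932 F1564
G1 X86.5999 Y46.0123 F1564
G1 X79.4542 Y50.9259 F1564
M5
G00 X193.6876 Y33.3096
M3 S250
G1 X190.4198 Y41.1986 F3110
G1 X182.5308 Y44.4664 F3110
G1 X174.6418 Y41.1986 F3110
G1 X171.3740 Y33.3096 F3110
G1 X174.6418 Y25.4206 F3110
G1 X182.5308 Y22.1528 F3110
G1 X190.4198 Y25.4206 F3110
G1 X193.6876 Y33.3096 F3110
M5
G00 X264.1314 Y134.6004
M3 S250
G1 X63.6238 Y159.6580 F3110
G1 X55.2894 Y73.4028 F3110
G1 X264.1314 Y134.6004 F3110
M5
G00 X17.9849 Y135.3855
M3 S250
G1 X66.9981 Y135.3855 F3110
G1 X66.9981 Y104.0560 F3110
G1 X17.9849 Y104.0560 F3110
G1 X17.9849 Y135.3855 F3110
M5
G00 X0.0000 Y0.0000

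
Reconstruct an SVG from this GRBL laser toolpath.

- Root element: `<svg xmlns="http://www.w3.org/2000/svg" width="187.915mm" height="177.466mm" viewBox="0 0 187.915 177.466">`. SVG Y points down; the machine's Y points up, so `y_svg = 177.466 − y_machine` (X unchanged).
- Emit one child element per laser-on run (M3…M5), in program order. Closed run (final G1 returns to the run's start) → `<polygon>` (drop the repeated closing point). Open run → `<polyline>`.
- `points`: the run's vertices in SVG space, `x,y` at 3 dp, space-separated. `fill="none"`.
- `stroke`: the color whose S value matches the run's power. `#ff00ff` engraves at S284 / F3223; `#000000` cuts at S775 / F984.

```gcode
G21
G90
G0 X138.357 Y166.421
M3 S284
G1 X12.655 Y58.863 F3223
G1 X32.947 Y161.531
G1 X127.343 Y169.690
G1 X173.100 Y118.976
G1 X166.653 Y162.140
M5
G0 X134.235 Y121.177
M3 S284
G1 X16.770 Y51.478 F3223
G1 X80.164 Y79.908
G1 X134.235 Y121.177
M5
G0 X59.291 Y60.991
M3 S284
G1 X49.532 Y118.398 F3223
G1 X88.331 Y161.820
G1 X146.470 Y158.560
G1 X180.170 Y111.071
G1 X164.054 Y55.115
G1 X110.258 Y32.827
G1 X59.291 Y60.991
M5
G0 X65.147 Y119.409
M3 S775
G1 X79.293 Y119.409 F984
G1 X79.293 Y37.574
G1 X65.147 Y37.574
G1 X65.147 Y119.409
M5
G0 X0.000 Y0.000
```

<svg xmlns="http://www.w3.org/2000/svg" width="187.915mm" height="177.466mm" viewBox="0 0 187.915 177.466">
  <polyline points="138.357,11.045 12.655,118.603 32.947,15.935 127.343,7.776 173.100,58.490 166.653,15.326" fill="none" stroke="#ff00ff"/>
  <polygon points="134.235,56.289 16.770,125.988 80.164,97.558" fill="none" stroke="#ff00ff"/>
  <polygon points="59.291,116.475 49.532,59.068 88.331,15.646 146.470,18.906 180.170,66.395 164.054,122.351 110.258,144.639" fill="none" stroke="#ff00ff"/>
  <polygon points="65.147,58.057 79.293,58.057 79.293,139.892 65.147,139.892" fill="none" stroke="#000000"/>
</svg>

Each laser-on run becomes one SVG element. Flip Y back into SVG space with y_svg = 177.466 − y_machine.

Run 1: the run's S284 means `#ff00ff` (engrave). The run is open, so emit a `<polyline>` with points (Y-flipped): 138.357,11.045 12.655,118.603 32.947,15.935 127.343,7.776 173.100,58.490 166.653,15.326.

Run 2: power S284 maps to stroke `#ff00ff` (engrave). The run returns to its start, so emit a `<polygon>` with points (Y-flipped): 134.235,56.289 16.770,125.988 80.164,97.558.

Run 3: the run's S284 means `#ff00ff` (engrave). The run returns to its start, so emit a `<polygon>` with points (Y-flipped): 59.291,116.475 49.532,59.068 88.331,15.646 146.470,18.906 180.170,66.395 164.054,122.351 110.258,144.639.

Run 4: the run's S775 means `#000000` (cut). The run returns to its start, so emit a `<polygon>` with points (Y-flipped): 65.147,58.057 79.293,58.057 79.293,139.892 65.147,139.892.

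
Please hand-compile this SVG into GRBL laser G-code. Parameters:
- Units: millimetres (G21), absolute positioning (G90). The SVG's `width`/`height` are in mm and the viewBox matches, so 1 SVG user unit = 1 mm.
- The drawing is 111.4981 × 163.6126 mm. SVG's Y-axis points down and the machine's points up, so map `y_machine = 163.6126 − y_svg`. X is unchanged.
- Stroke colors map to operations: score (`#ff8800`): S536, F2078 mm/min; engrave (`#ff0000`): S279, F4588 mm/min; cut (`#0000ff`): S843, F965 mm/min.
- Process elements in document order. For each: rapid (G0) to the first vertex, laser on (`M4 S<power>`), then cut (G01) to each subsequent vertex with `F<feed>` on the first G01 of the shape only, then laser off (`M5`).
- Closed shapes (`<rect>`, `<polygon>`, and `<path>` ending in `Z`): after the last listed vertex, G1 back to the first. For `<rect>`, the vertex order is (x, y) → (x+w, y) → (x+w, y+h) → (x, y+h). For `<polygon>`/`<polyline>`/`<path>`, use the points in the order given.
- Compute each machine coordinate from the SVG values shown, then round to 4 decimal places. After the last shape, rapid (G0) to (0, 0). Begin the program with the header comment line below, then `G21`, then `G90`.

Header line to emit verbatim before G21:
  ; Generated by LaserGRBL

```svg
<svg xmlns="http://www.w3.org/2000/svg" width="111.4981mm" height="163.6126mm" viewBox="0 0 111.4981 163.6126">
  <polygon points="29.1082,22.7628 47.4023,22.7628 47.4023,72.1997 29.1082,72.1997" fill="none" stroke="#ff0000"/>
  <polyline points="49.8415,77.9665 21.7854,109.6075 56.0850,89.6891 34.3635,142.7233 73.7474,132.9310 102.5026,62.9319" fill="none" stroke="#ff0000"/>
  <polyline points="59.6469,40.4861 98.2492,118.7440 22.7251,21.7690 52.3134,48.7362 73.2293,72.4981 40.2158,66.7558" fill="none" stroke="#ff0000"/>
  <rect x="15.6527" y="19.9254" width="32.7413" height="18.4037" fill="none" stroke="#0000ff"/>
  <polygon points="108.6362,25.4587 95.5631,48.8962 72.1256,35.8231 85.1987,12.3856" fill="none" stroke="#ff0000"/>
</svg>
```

1 u = 1 mm; y_m = 163.6126 − y.

[1] `<polygon>` rectangle, #ff0000→engrave S279 F4588: (29.1082,140.8498) → (47.4023,140.8498) → (47.4023,91.4129) → (29.1082,91.4129) → (29.1082,140.8498) (closed)

[2] `<polyline>` open polyline, #ff0000→engrave S279 F4588: (49.8415,85.6461) → (21.7854,54.0051) → (56.0850,73.9235) → (34.3635,20.8893) → (73.7474,30.6816) → (102.5026,100.6807)

[3] `<polyline>` open polyline, #ff0000→engrave S279 F4588: (59.6469,123.1265) → (98.2492,44.8686) → (22.7251,141.8436) → (52.3134,114.8764) → (73.2293,91.1145) → (40.2158,96.8568)

[4] `<rect>` rectangle, #0000ff→cut S843 F965: (15.6527,143.6872) → (48.3940,143.6872) → (48.3940,125.2835) → (15.6527,125.2835) → (15.6527,143.6872) (closed)

[5] `<polygon>` regular polygon, #ff0000→engrave S279 F4588: (108.6362,138.1539) → (95.5631,114.7164) → (72.1256,127.7895) → (85.1987,151.2270) → (108.6362,138.1539) (closed)

; Generated by LaserGRBL
G21
G90
G0 X29.1082 Y140.8498
M4 S279
G01 X47.4023 Y140.8498 F4588
G01 X47.4023 Y91.4129
G01 X29.1082 Y91.4129
G01 X29.1082 Y140.8498
M5
G0 X49.8415 Y85.6461
M4 S279
G01 X21.7854 Y54.0051 F4588
G01 X56.0850 Y73.9235
G01 X34.3635 Y20.8893
G01 X73.7474 Y30.6816
G01 X102.5026 Y100.6807
M5
G0 X59.6469 Y123.1265
M4 S279
G01 X98.2492 Y44.8686 F4588
G01 X22.7251 Y141.8436
G01 X52.3134 Y114.8764
G01 X73.2293 Y91.1145
G01 X40.2158 Y96.8568
M5
G0 X15.6527 Y143.6872
M4 S843
G01 X48.3940 Y143.6872 F965
G01 X48.3940 Y125.2835
G01 X15.6527 Y125.2835
G01 X15.6527 Y143.6872
M5
G0 X108.6362 Y138.1539
M4 S279
G01 X95.5631 Y114.7164 F4588
G01 X72.1256 Y127.7895
G01 X85.1987 Y151.2270
G01 X108.6362 Y138.1539
M5
G0 X0.0000 Y0.0000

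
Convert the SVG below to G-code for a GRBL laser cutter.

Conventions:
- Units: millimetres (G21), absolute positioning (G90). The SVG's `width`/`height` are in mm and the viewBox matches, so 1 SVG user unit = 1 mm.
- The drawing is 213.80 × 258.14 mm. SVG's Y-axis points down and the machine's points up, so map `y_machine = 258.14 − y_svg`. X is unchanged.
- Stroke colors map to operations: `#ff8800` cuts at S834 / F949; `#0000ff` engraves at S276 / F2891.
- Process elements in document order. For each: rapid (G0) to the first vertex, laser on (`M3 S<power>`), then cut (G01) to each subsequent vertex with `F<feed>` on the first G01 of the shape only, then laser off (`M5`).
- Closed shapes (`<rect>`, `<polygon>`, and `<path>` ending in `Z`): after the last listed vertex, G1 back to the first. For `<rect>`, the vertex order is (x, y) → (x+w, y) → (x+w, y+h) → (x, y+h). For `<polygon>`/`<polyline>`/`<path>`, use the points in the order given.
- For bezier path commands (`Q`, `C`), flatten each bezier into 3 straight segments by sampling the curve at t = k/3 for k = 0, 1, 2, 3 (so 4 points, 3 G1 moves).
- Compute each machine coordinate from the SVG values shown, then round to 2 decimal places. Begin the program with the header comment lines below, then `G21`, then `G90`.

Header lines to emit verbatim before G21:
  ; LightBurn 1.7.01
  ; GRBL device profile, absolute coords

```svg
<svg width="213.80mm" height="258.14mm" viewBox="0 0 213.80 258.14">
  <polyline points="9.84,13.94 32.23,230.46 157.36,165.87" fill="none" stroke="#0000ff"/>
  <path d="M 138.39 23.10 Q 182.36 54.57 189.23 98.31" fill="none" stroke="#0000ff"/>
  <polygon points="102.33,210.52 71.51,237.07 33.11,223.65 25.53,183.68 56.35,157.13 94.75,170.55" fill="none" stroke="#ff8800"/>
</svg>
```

; LightBurn 1.7.01
; GRBL device profile, absolute coords
G21
G90
G0 X9.84 Y244.20
M3 S276
G01 X32.23 Y27.68 F2891
G01 X157.36 Y92.27
M5
G0 X138.39 Y235.04
M3 S276
G01 X163.58 Y212.70 F2891
G01 X180.53 Y187.63
G01 X189.23 Y159.83
M5
G0 X102.33 Y47.62
M3 S834
G01 X71.51 Y21.07 F949
G01 X33.11 Y34.49
G01 X25.53 Y74.46
G01 X56.35 Y101.01
G01 X94.75 Y87.59
G01 X102.33 Y47.62
M5

viewBox `0 0 213.80 258.14` with mm width/height → 1 unit = 1 mm. Flip: y_m = 258.14 − y_svg.

**Shape 1** — `<polyline>` open polyline, stroke `#0000ff` → engrave (S276, F2891). Machine vertices: (9.84,244.20) → (32.23,27.68) → (157.36,92.27). Open path.

**Shape 2** — `<path>` quadratic bezier, stroke `#0000ff` → engrave (S276, F2891). Control points (SVG): P0=(138.39,23.10), P1=(182.36,54.57), P2=(189.23,98.31); sampled at t=k/3. Machine vertices: (138.39,235.04) → (163.58,212.70) → (180.53,187.63) → (189.23,159.83). Open path.

**Shape 3** — `<polygon>` regular polygon, stroke `#ff8800` → cut (S834, F949). Machine vertices: (102.33,47.62) → (71.51,21.07) → (33.11,34.49) → (25.53,74.46) → (56.35,101.01) → (94.75,87.59) → (102.33,47.62). Closed: final G1 returns to the first vertex.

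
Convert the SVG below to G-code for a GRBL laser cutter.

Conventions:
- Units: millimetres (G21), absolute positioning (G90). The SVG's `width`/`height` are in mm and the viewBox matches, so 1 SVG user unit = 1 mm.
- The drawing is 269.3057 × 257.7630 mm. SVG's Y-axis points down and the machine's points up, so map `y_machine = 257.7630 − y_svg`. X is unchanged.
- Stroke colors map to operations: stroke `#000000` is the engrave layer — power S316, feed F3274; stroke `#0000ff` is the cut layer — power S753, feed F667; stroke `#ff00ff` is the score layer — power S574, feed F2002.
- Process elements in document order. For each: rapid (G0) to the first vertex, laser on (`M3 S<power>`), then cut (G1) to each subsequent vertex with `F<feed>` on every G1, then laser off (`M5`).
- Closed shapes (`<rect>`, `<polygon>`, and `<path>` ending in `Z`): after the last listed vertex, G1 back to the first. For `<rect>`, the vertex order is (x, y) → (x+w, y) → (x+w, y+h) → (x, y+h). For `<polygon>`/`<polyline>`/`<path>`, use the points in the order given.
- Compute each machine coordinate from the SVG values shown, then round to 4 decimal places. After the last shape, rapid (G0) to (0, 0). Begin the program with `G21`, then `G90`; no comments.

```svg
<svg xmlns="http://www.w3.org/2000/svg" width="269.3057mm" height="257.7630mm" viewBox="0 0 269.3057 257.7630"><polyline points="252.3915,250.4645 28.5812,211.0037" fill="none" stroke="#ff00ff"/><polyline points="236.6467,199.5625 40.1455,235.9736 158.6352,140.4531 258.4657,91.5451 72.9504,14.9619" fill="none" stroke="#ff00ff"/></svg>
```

G21
G90
G0 X252.3915 Y7.2985
M3 S574
G1 X28.5812 Y46.7593 F2002
M5
G0 X236.6467 Y58.2005
M3 S574
G1 X40.1455 Y21.7894 F2002
G1 X158.6352 Y117.3099 F2002
G1 X258.4657 Y166.2179 F2002
G1 X72.9504 Y242.8011 F2002
M5
G0 X0.0000 Y0.0000

Since the viewBox matches the mm dimensions, user units are millimetres directly. The only transform is the Y-flip y_m = 257.7630 − y_svg.

Shape 1 is a line segment drawn with `<polyline>`. Its stroke #ff00ff means score at S574, F2002. After flipping Y the toolpath is (252.3915,7.2985) → (28.5812,46.7593).

Shape 2 is a open polyline drawn with `<polyline>`. Its stroke #ff00ff means score at S574, F2002. After flipping Y the toolpath is (236.6467,58.2005) → (40.1455,21.7894) → (158.6352,117.3099) → (258.4657,166.2179) → (72.9504,242.8011).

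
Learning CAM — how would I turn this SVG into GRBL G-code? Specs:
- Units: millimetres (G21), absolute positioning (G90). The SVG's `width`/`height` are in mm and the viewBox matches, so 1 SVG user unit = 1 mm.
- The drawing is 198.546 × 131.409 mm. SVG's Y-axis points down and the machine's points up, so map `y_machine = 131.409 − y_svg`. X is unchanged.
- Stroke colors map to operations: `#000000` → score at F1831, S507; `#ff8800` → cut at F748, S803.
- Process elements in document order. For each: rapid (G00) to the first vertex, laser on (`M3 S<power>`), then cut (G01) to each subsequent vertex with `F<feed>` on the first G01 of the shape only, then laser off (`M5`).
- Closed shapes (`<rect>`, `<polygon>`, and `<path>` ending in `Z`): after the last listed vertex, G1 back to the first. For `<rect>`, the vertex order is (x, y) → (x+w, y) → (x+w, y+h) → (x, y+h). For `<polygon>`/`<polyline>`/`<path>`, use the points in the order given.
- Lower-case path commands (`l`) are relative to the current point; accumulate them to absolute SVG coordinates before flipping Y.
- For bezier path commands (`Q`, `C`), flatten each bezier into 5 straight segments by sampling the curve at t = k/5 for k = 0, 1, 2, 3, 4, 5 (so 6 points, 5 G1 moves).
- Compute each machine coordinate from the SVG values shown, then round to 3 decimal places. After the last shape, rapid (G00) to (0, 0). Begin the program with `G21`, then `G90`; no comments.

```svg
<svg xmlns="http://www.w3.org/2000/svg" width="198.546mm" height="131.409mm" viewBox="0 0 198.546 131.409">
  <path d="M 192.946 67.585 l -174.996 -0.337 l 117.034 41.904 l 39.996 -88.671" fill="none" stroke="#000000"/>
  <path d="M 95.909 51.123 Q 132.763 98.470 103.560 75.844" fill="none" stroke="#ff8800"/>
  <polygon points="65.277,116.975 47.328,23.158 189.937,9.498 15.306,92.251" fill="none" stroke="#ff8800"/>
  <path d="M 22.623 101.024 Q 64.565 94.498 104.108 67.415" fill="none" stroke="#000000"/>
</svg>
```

G21
G90
G00 X192.946 Y63.824
M3 S507
G01 X17.950 Y64.161 F1831
G01 X134.984 Y22.257
G01 X174.980 Y110.928
M5
G00 X95.909 Y80.286
M3 S803
G01 X108.008 Y64.146 F748
G01 X114.823 Y53.604
G01 X116.353 Y48.660
G01 X112.599 Y49.314
G01 X103.560 Y55.565
M5
G00 X65.277 Y14.434
M3 S803
G01 X47.328 Y108.251 F748
G01 X189.937 Y121.911
G01 X15.306 Y39.158
G01 X65.277 Y14.434
M5
G00 X22.623 Y30.385
M3 S507
G01 X39.304 Y33.818 F1831
G01 X55.793 Y38.895
G01 X72.090 Y45.617
G01 X88.195 Y53.983
G01 X104.108 Y63.994
M5
G00 X0.000 Y0.000

1 u = 1 mm; y_m = 131.409 − y.

[1] `<path>` open polyline, #000000→score S507 F1831: (192.946,63.824) → (17.950,64.161) → (134.984,22.257) → (174.980,110.928)

[2] `<path>` quadratic bezier, #ff8800→cut S803 F748: (95.909,80.286) → (108.008,64.146) → (114.823,53.604) → (116.353,48.660) → (112.599,49.314) → (103.560,55.565)

[3] `<polygon>` closed polygon, #ff8800→cut S803 F748: (65.277,14.434) → (47.328,108.251) → (189.937,121.911) → (15.306,39.158) → (65.277,14.434) (closed)

[4] `<path>` quadratic bezier, #000000→score S507 F1831: (22.623,30.385) → (39.304,33.818) → (55.793,38.895) → (72.090,45.617) → (88.195,53.983) → (104.108,63.994)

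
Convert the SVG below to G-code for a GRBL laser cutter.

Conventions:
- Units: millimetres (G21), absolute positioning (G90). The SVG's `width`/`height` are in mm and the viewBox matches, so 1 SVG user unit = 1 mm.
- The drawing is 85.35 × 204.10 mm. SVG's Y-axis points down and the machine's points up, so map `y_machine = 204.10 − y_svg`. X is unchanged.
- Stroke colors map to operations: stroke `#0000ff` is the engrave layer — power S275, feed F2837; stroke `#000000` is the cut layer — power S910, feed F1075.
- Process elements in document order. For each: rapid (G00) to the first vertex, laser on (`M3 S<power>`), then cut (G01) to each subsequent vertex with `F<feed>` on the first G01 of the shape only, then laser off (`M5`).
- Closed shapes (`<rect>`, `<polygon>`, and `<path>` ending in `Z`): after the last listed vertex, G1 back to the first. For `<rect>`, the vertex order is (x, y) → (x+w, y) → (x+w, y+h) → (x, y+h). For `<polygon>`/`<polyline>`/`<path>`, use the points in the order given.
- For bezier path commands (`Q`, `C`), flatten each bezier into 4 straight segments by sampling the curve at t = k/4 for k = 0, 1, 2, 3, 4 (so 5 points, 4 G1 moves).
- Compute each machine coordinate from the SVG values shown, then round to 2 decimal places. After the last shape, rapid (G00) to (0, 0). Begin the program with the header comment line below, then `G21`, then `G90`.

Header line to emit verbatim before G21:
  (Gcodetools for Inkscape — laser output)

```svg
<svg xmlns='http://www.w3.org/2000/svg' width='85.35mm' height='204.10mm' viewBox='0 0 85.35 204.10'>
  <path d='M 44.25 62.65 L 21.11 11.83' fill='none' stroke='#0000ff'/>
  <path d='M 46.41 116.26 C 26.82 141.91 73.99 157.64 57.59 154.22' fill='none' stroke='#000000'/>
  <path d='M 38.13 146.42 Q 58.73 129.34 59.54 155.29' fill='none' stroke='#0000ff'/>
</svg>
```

(Gcodetools for Inkscape — laser output)
G21
G90
G00 X44.25 Y141.45
M3 S275
G01 X21.11 Y192.27 F2837
M5
G00 X46.41 Y87.84
M3 S910
G01 X42.20 Y70.61 F1075
G01 X50.80 Y57.96
G01 X60.01 Y50.76
G01 X57.59 Y49.88
M5
G00 X38.13 Y57.68
M3 S275
G01 X47.19 Y63.53 F2837
G01 X53.78 Y64.00
G01 X57.90 Y59.10
G01 X59.54 Y48.81
M5
G00 X0.00 Y0.00

viewBox `0 0 85.35 204.10` with mm width/height → 1 unit = 1 mm. Flip: y_m = 204.10 − y_svg.

**Shape 1** — `<path>` line segment, stroke `#0000ff` → engrave (S275, F2837). Machine vertices: (44.25,141.45) → (21.11,192.27). Open path.

**Shape 2** — `<path>` cubic bezier, stroke `#000000` → cut (S910, F1075). Control points (SVG): P0=(46.41,116.26), P1=(26.82,141.91), P2=(73.99,157.64), P3=(57.59,154.22); sampled at t=k/4. Machine vertices: (46.41,87.84) → (42.20,70.61) → (50.80,57.96) → (60.01,50.76) → (57.59,49.88). Open path.

**Shape 3** — `<path>` quadratic bezier, stroke `#0000ff` → engrave (S275, F2837). Control points (SVG): P0=(38.13,146.42), P1=(58.73,129.34), P2=(59.54,155.29); sampled at t=k/4. Machine vertices: (38.13,57.68) → (47.19,63.53) → (53.78,64.00) → (57.90,59.10) → (59.54,48.81). Open path.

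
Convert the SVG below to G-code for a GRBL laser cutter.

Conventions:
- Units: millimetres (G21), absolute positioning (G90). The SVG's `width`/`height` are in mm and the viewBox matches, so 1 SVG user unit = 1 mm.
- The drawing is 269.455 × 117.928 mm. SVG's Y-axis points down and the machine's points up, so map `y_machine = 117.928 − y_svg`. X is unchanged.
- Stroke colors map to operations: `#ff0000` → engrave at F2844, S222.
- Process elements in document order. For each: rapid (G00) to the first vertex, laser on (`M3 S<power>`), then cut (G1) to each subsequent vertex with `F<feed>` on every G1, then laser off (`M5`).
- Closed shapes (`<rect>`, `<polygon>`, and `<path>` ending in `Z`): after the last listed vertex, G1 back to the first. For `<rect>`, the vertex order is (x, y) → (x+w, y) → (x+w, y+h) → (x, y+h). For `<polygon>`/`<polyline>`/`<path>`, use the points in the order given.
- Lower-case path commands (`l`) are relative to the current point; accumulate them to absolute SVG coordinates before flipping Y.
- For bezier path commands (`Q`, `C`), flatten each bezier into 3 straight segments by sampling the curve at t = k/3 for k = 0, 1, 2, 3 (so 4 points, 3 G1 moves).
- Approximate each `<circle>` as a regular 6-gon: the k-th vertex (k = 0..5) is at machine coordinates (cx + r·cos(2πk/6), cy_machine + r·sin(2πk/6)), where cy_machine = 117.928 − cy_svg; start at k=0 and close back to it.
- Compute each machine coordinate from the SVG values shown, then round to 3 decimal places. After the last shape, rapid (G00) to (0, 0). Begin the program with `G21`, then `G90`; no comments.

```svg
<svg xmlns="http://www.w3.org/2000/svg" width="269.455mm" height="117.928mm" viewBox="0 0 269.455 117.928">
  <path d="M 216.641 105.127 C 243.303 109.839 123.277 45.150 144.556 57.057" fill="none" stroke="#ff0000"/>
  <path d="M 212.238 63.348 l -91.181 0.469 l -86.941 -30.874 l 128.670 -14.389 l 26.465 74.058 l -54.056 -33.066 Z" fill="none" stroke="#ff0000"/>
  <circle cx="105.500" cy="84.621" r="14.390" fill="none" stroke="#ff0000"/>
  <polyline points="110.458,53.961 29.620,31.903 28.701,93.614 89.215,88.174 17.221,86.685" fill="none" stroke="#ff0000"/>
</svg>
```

Since the viewBox matches the mm dimensions, user units are millimetres directly. The only transform is the Y-flip y_m = 117.928 − y_svg.

Shape 1 is a cubic bezier drawn with `<path>`. Its stroke #ff0000 means engrave at S222, F2844. After flipping Y the toolpath is (216.641,12.801) → (205.073,25.815) → (159.712,52.653) → (144.556,60.871).

Shape 2 is a closed polygon drawn with `<path>`. Its stroke #ff0000 means engrave at S222, F2844. After flipping Y the toolpath is (212.238,54.580) → (121.057,54.111) → (34.116,84.985) → (162.786,99.374) → (189.251,25.316) → (135.195,58.382) → (212.238,54.580), returning to the start.

Shape 3 is a circle drawn with `<circle>`. Its stroke #ff0000 means engrave at S222, F2844. After flipping Y the toolpath is (119.890,33.307) → (112.695,45.769) → (98.305,45.769) → (91.110,33.307) → (98.305,20.845) → (112.695,20.845) → (119.890,33.307), returning to the start.

Shape 4 is a open polyline drawn with `<polyline>`. Its stroke #ff0000 means engrave at S222, F2844. After flipping Y the toolpath is (110.458,63.967) → (29.620,86.025) → (28.701,24.314) → (89.215,29.754) → (17.221,31.243).

G21
G90
G00 X216.641 Y12.801
M3 S222
G1 X205.073 Y25.815 F2844
G1 X159.712 Y52.653 F2844
G1 X144.556 Y60.871 F2844
M5
G00 X212.238 Y54.580
M3 S222
G1 X121.057 Y54.111 F2844
G1 X34.116 Y84.985 F2844
G1 X162.786 Y99.374 F2844
G1 X189.251 Y25.316 F2844
G1 X135.195 Y58.382 F2844
G1 X212.238 Y54.580 F2844
M5
G00 X119.890 Y33.307
M3 S222
G1 X112.695 Y45.769 F2844
G1 X98.305 Y45.769 F2844
G1 X91.110 Y33.307 F2844
G1 X98.305 Y20.845 F2844
G1 X112.695 Y20.845 F2844
G1 X119.890 Y33.307 F2844
M5
G00 X110.458 Y63.967
M3 S222
G1 X29.620 Y86.025 F2844
G1 X28.701 Y24.314 F2844
G1 X89.215 Y29.754 F2844
G1 X17.221 Y31.243 F2844
M5
G00 X0.000 Y0.000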